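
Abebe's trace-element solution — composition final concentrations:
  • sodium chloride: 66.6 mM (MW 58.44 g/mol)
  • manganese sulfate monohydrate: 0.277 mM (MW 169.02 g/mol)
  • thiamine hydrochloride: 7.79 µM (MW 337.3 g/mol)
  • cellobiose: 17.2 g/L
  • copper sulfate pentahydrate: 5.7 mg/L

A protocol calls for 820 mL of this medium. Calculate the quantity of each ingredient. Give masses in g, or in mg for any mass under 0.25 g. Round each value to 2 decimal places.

sodium chloride 3.19 g; manganese sulfate monohydrate 38.39 mg; thiamine hydrochloride 2.15 mg; cellobiose 14.10 g; copper sulfate pentahydrate 4.67 mg

Working volume: 820 mL = 0.82 L.
sodium chloride: 66.6 mmol/L × 58.44 g/mol × 0.82 L ÷ 1000 = 3.19 g
manganese sulfate monohydrate: 0.277 mmol/L × 169.02 mg/mmol × 0.82 L = 38.39 mg
thiamine hydrochloride: 7.79 µmol/L × 337.3 g/mol × 0.82 L ÷ 1000 = 2.15 mg
cellobiose: 17.2 g/L × 0.82 L = 14.10 g
copper sulfate pentahydrate: 5.7 mg/L × 0.82 L = 4.67 mg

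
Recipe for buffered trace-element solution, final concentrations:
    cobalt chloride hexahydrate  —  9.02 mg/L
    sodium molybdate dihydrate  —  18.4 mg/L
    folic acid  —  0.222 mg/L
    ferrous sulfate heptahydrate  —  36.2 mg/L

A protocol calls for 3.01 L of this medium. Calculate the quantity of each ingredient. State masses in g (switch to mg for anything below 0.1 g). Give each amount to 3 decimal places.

cobalt chloride hexahydrate 27.150 mg; sodium molybdate dihydrate 55.384 mg; folic acid 0.668 mg; ferrous sulfate heptahydrate 0.109 g

Scale factor relative to 1 L: 3.01.
cobalt chloride hexahydrate: 9.02 mg/L × 3.01 L = 27.150 mg
sodium molybdate dihydrate: 18.4 mg/L × 3.01 L = 55.384 mg
folic acid: 0.222 mg/L × 3.01 L = 0.668 mg
ferrous sulfate heptahydrate: 36.2 mg/L × 3.01 L = 108.962 mg = 0.109 g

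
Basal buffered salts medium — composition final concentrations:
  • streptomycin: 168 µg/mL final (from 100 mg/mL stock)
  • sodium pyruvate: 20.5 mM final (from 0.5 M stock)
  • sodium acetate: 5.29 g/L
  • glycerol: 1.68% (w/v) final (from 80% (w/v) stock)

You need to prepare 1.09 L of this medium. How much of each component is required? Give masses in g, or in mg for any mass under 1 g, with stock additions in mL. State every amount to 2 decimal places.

streptomycin 1.83 mL; sodium pyruvate 44.69 mL; sodium acetate 5.77 g; glycerol 22.89 mL

Scale factor relative to 1 L: 1.09.
streptomycin: V = C2·V2/C1 = 168 µg/mL × 1090 mL ÷ 100000 µg/mL = 1.83 mL
sodium pyruvate: C1V1 = C2V2 → 20.5 mM × 1090 mL ÷ 500 mM = 44.69 mL
sodium acetate: 5.29 g/L × 1.09 L = 5.77 g
glycerol: C1V1 = C2V2 → 1.68% ÷ 80% × 1090 mL = 22.89 mL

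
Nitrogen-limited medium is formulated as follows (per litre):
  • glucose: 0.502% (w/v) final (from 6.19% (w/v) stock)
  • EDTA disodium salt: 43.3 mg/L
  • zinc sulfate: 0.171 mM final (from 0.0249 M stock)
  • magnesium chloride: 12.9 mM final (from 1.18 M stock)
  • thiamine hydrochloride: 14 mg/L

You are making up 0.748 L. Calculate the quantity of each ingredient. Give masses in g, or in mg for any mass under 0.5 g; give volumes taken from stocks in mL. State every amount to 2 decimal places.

glucose 60.66 mL; EDTA disodium salt 32.39 mg; zinc sulfate 5.14 mL; magnesium chloride 8.18 mL; thiamine hydrochloride 10.47 mg

Working volume: 0.748 L.
glucose: C1V1 = C2V2 → 0.502% ÷ 6.19% × 748 mL = 60.66 mL
EDTA disodium salt: 43.3 mg/L × 0.748 L = 32.39 mg
zinc sulfate: dilute stock: 0.171 mM × 748 mL ÷ 24.9 mM = 5.14 mL
magnesium chloride: dilute stock: 12.9 mM × 748 mL ÷ 1180 mM = 8.18 mL
thiamine hydrochloride: 14 mg/L × 0.748 L = 10.47 mg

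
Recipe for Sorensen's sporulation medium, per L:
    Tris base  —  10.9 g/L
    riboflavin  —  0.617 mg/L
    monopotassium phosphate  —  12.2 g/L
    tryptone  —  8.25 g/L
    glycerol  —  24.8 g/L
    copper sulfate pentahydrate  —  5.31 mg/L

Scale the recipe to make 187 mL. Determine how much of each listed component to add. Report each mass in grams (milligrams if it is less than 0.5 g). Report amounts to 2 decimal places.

Tris base 2.04 g; riboflavin 0.12 mg; monopotassium phosphate 2.28 g; tryptone 1.54 g; glycerol 4.64 g; copper sulfate pentahydrate 0.99 mg

Working volume: 187 mL = 0.187 L.
Tris base: 10.9 g/L × 0.187 L = 2.04 g
riboflavin: 0.617 mg/L × 0.187 L = 0.12 mg
monopotassium phosphate: 12.2 g/L × 0.187 L = 2.28 g
tryptone: 8.25 g/L × 0.187 L = 1.54 g
glycerol: 24.8 g/L × 0.187 L = 4.64 g
copper sulfate pentahydrate: 5.31 mg/L × 0.187 L = 0.99 mg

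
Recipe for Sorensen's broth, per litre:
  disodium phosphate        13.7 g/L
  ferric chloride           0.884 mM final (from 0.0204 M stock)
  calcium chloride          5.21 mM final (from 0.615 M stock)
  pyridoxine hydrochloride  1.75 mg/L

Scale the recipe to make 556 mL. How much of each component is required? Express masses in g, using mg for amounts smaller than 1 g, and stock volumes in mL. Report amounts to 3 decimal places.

Working volume: 556 mL = 0.556 L.
disodium phosphate: 13.7 g/L × 0.556 L = 7.617 g
ferric chloride: dilute stock: 0.884 mM × 556 mL ÷ 20.4 mM = 24.093 mL
calcium chloride: C1V1 = C2V2 → 5.21 mM × 556 mL ÷ 615 mM = 4.710 mL
pyridoxine hydrochloride: 1.75 mg/L × 0.556 L = 0.973 mg

disodium phosphate 7.617 g; ferric chloride 24.093 mL; calcium chloride 4.710 mL; pyridoxine hydrochloride 0.973 mg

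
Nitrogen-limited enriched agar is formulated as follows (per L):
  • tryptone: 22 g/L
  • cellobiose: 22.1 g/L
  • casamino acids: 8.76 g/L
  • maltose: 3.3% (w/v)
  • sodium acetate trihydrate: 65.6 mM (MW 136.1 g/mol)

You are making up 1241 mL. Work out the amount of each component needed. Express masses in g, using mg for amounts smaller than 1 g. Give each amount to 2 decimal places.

tryptone 27.30 g; cellobiose 27.43 g; casamino acids 10.87 g; maltose 40.95 g; sodium acetate trihydrate 11.08 g

Scale factor relative to 1 L: 1.241.
tryptone: 22 g/L × 1.241 L = 27.30 g
cellobiose: 22.1 g/L × 1.241 L = 27.43 g
casamino acids: 8.76 g/L × 1.241 L = 10.87 g
maltose: 3.3 g per 100 mL × 1241 mL ÷ 100 = 40.95 g
sodium acetate trihydrate: 65.6 mmol/L × 136.1 g/mol × 1.241 L ÷ 1000 = 11.08 g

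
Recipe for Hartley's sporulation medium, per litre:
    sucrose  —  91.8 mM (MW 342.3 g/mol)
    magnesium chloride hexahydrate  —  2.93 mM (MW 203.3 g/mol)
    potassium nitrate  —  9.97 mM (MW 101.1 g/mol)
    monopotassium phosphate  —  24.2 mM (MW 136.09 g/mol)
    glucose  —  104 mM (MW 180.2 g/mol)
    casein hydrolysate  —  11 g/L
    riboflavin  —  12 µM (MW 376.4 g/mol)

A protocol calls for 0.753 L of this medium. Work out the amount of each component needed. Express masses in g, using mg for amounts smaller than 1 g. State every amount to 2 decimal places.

Working volume: 0.753 L.
sucrose: 91.8 mmol/L × 342.3 g/mol × 0.753 L ÷ 1000 = 23.66 g
magnesium chloride hexahydrate: 2.93 mmol/L × 203.3 mg/mmol × 0.753 L = 448.54 mg
potassium nitrate: 9.97 mmol/L × 101.1 mg/mmol × 0.753 L = 759.00 mg
monopotassium phosphate: 24.2 mmol/L × 136.09 g/mol × 0.753 L ÷ 1000 = 2.48 g
glucose: 104 mmol/L × 180.2 g/mol × 0.753 L ÷ 1000 = 14.11 g
casein hydrolysate: 11 g/L × 0.753 L = 8.28 g
riboflavin: 12 µmol/L × 376.4 g/mol × 0.753 L ÷ 1000 = 3.40 mg

sucrose 23.66 g; magnesium chloride hexahydrate 448.54 mg; potassium nitrate 759.00 mg; monopotassium phosphate 2.48 g; glucose 14.11 g; casein hydrolysate 8.28 g; riboflavin 3.40 mg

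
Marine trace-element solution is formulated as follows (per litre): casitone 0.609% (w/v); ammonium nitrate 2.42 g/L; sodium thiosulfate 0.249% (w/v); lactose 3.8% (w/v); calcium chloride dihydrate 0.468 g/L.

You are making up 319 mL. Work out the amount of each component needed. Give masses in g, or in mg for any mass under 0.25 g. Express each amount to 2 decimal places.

Scale factor relative to 1 L: 0.319.
casitone: 0.609% w/v = 6.09 g/L → 6.09 × 0.319 L = 1.94 g
ammonium nitrate: 2.42 g/L × 0.319 L = 0.77 g
sodium thiosulfate: 0.249% w/v = 2.49 g/L → 2.49 × 0.319 L = 0.79 g
lactose: 3.8 g per 100 mL × 319 mL ÷ 100 = 12.12 g
calcium chloride dihydrate: 0.468 g/L × 0.319 L = 0.149292 g = 149.29 mg

casitone 1.94 g; ammonium nitrate 0.77 g; sodium thiosulfate 0.79 g; lactose 12.12 g; calcium chloride dihydrate 149.29 mg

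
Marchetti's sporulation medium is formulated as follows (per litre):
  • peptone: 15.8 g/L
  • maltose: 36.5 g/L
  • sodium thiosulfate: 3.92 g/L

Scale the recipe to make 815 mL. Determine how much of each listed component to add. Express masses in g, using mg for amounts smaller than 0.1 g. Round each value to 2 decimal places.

peptone 12.88 g; maltose 29.75 g; sodium thiosulfate 3.19 g

Scale factor relative to 1 L: 0.815.
peptone: 15.8 g/L × 0.815 L = 12.88 g
maltose: 36.5 g/L × 0.815 L = 29.75 g
sodium thiosulfate: 3.92 g/L × 0.815 L = 3.19 g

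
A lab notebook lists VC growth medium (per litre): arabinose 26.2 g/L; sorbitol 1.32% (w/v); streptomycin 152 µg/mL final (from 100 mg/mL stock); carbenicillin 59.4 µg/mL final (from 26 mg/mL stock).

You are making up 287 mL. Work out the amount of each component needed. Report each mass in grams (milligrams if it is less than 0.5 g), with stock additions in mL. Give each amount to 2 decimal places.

arabinose 7.52 g; sorbitol 3.79 g; streptomycin 0.44 mL; carbenicillin 0.66 mL

Scale factor relative to 1 L: 0.287.
arabinose: 26.2 g/L × 0.287 L = 7.52 g
sorbitol: 1.32 g per 100 mL × 287 mL ÷ 100 = 3.79 g
streptomycin: C1V1 = C2V2 → 152 µg/mL × 287 mL ÷ 100000 µg/mL = 0.44 mL
carbenicillin: C1V1 = C2V2 → 59.4 µg/mL × 287 mL ÷ 26000 µg/mL = 0.66 mL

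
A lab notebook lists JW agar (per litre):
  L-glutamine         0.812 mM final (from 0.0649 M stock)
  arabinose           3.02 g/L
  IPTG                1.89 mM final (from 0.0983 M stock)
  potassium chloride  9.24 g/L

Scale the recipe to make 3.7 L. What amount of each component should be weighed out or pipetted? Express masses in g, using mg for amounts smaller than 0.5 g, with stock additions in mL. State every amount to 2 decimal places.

Working volume: 3.7 L.
L-glutamine: dilute stock: 0.812 mM × 3700 mL ÷ 64.9 mM = 46.29 mL
arabinose: 3.02 g/L × 3.7 L = 11.17 g
IPTG: dilute stock: 1.89 mM × 3700 mL ÷ 98.3 mM = 71.14 mL
potassium chloride: 9.24 g/L × 3.7 L = 34.19 g

L-glutamine 46.29 mL; arabinose 11.17 g; IPTG 71.14 mL; potassium chloride 34.19 g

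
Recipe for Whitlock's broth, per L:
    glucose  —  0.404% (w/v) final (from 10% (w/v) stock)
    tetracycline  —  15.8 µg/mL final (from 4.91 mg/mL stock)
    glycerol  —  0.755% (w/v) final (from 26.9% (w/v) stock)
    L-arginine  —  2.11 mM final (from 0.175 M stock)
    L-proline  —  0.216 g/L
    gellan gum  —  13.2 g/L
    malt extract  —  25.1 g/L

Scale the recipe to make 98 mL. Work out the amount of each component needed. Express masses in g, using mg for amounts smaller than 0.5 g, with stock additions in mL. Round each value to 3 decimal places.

Target volume = 98 mL = 0.098 L.
glucose: dilute stock: 0.404% ÷ 10% × 98 mL = 3.959 mL
tetracycline: C1V1 = C2V2 → 15.8 µg/mL × 98 mL ÷ 4910 µg/mL = 0.315 mL
glycerol: C1V1 = C2V2 → 0.755% ÷ 26.9% × 98 mL = 2.751 mL
L-arginine: V = C2·V2/C1 = 2.11 mM × 98 mL ÷ 175 mM = 1.182 mL
L-proline: 0.216 g/L × 0.098 L = 0.021168 g = 21.168 mg
gellan gum: 13.2 g/L × 0.098 L = 1.294 g
malt extract: 25.1 g/L × 0.098 L = 2.460 g

glucose 3.959 mL; tetracycline 0.315 mL; glycerol 2.751 mL; L-arginine 1.182 mL; L-proline 21.168 mg; gellan gum 1.294 g; malt extract 2.460 g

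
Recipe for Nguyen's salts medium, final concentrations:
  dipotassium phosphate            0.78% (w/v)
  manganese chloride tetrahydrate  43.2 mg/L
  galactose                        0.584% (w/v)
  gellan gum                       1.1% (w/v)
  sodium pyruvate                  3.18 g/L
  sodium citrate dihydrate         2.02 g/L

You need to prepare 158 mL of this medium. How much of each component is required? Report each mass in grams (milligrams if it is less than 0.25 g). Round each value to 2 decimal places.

dipotassium phosphate 1.23 g; manganese chloride tetrahydrate 6.83 mg; galactose 0.92 g; gellan gum 1.74 g; sodium pyruvate 0.50 g; sodium citrate dihydrate 0.32 g

Working volume: 158 mL = 0.158 L.
dipotassium phosphate: 0.78 g per 100 mL × 158 mL ÷ 100 = 1.23 g
manganese chloride tetrahydrate: 43.2 mg/L × 0.158 L = 6.83 mg
galactose: 0.584% w/v = 5.84 g/L → 5.84 × 0.158 L = 0.92 g
gellan gum: 1.1% w/v = 11 g/L → 11 × 0.158 L = 1.74 g
sodium pyruvate: 3.18 g/L × 0.158 L = 0.50 g
sodium citrate dihydrate: 2.02 g/L × 0.158 L = 0.32 g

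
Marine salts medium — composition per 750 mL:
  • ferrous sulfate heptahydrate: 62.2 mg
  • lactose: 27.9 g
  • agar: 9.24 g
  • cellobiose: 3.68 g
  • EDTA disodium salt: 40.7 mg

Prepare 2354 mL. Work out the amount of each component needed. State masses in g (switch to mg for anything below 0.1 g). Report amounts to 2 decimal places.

Ratio of target to recipe volume: 2354 / 750 = 3.13867.
ferrous sulfate heptahydrate: 62.2 mg × (2354 mL / 750 mL) = 195.225 mg = 0.20 g
lactose: 27.9 g × (2354 mL / 750 mL) = 87.57 g
agar: 9.24 g × (2354 mL / 750 mL) = 29.00 g
cellobiose: 3.68 g × (2354 mL / 750 mL) = 11.55 g
EDTA disodium salt: 40.7 mg × (2354 mL / 750 mL) = 127.744 mg = 0.13 g

ferrous sulfate heptahydrate 0.20 g; lactose 87.57 g; agar 29.00 g; cellobiose 11.55 g; EDTA disodium salt 0.13 g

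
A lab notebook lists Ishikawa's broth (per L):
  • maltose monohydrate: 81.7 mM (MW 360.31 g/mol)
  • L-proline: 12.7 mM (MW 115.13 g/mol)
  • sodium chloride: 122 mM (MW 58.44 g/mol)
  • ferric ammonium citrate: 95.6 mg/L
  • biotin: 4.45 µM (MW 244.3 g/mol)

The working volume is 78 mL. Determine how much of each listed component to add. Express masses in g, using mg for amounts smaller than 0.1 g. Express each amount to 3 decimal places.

Working volume: 78 mL = 0.078 L.
maltose monohydrate: 81.7 mmol/L × 360.31 g/mol × 0.078 L ÷ 1000 = 2.296 g
L-proline: 12.7 mmol/L × 115.13 g/mol × 0.078 L ÷ 1000 = 0.114 g
sodium chloride: 122 mmol/L × 58.44 g/mol × 0.078 L ÷ 1000 = 0.556 g
ferric ammonium citrate: 95.6 mg/L × 0.078 L = 7.457 mg
biotin: 4.45 µmol/L × 244.3 g/mol × 0.078 L ÷ 1000 = 0.085 mg

maltose monohydrate 2.296 g; L-proline 0.114 g; sodium chloride 0.556 g; ferric ammonium citrate 7.457 mg; biotin 0.085 mg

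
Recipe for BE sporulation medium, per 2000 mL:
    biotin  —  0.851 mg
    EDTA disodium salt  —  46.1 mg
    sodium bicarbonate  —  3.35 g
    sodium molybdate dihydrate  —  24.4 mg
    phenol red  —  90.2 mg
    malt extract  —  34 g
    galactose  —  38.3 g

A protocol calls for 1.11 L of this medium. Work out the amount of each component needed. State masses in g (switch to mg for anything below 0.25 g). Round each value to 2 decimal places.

Scale factor = 1110 mL / 2000 mL = 0.555.
biotin: 0.851 mg × (1110 mL / 2000 mL) = 0.47 mg
EDTA disodium salt: 46.1 mg × (1110 mL / 2000 mL) = 25.59 mg
sodium bicarbonate: 3.35 g × (1110 mL / 2000 mL) = 1.86 g
sodium molybdate dihydrate: 24.4 mg × (1110 mL / 2000 mL) = 13.54 mg
phenol red: 90.2 mg × (1110 mL / 2000 mL) = 50.06 mg
malt extract: 34 g × (1110 mL / 2000 mL) = 18.87 g
galactose: 38.3 g × (1110 mL / 2000 mL) = 21.26 g

biotin 0.47 mg; EDTA disodium salt 25.59 mg; sodium bicarbonate 1.86 g; sodium molybdate dihydrate 13.54 mg; phenol red 50.06 mg; malt extract 18.87 g; galactose 21.26 g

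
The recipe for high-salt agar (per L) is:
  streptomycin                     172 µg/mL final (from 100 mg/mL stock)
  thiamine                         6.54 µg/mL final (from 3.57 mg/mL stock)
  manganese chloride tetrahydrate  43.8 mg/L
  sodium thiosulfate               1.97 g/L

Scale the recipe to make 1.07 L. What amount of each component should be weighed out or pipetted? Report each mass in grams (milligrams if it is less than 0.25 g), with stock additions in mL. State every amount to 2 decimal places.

Scale factor relative to 1 L: 1.07.
streptomycin: V = C2·V2/C1 = 172 µg/mL × 1070 mL ÷ 100000 µg/mL = 1.84 mL
thiamine: V = C2·V2/C1 = 6.54 µg/mL × 1070 mL ÷ 3570 µg/mL = 1.96 mL
manganese chloride tetrahydrate: 43.8 mg/L × 1.07 L = 46.87 mg
sodium thiosulfate: 1.97 g/L × 1.07 L = 2.11 g

streptomycin 1.84 mL; thiamine 1.96 mL; manganese chloride tetrahydrate 46.87 mg; sodium thiosulfate 2.11 g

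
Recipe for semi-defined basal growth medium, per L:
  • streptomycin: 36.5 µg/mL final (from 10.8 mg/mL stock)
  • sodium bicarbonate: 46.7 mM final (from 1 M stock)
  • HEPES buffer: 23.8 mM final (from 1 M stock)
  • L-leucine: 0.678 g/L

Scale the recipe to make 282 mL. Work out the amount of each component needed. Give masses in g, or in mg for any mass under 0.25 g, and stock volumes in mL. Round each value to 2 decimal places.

streptomycin 0.95 mL; sodium bicarbonate 13.17 mL; HEPES buffer 6.71 mL; L-leucine 191.20 mg

Working volume: 282 mL = 0.282 L.
streptomycin: V = C2·V2/C1 = 36.5 µg/mL × 282 mL ÷ 10800 µg/mL = 0.95 mL
sodium bicarbonate: dilute stock: 46.7 mM × 282 mL ÷ 1000 mM = 13.17 mL
HEPES buffer: C1V1 = C2V2 → 23.8 mM × 282 mL ÷ 1000 mM = 6.71 mL
L-leucine: 0.678 g/L × 0.282 L = 0.191196 g = 191.20 mg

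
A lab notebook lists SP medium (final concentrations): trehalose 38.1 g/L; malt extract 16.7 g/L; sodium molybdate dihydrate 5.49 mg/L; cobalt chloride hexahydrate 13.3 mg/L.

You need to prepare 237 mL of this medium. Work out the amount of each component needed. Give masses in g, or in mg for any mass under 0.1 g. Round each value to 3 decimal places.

trehalose 9.030 g; malt extract 3.958 g; sodium molybdate dihydrate 1.301 mg; cobalt chloride hexahydrate 3.152 mg

Working volume: 237 mL = 0.237 L.
trehalose: 38.1 g/L × 0.237 L = 9.030 g
malt extract: 16.7 g/L × 0.237 L = 3.958 g
sodium molybdate dihydrate: 5.49 mg/L × 0.237 L = 1.301 mg
cobalt chloride hexahydrate: 13.3 mg/L × 0.237 L = 3.152 mg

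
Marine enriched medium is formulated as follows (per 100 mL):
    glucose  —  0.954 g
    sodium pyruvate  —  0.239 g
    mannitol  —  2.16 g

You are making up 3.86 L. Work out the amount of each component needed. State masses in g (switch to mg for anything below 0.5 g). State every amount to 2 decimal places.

Ratio of target to recipe volume: 3860 / 100 = 38.6.
glucose: 0.954 g × (3860 mL / 100 mL) = 36.82 g
sodium pyruvate: 0.239 g × (3860 mL / 100 mL) = 9.23 g
mannitol: 2.16 g × (3860 mL / 100 mL) = 83.38 g

glucose 36.82 g; sodium pyruvate 9.23 g; mannitol 83.38 g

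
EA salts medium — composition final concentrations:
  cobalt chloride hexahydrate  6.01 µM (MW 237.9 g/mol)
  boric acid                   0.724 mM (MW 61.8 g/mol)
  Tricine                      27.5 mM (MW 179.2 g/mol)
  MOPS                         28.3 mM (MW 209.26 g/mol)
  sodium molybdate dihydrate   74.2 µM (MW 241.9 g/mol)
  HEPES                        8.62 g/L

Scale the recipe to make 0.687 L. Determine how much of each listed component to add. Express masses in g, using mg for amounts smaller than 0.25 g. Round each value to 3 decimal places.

cobalt chloride hexahydrate 0.982 mg; boric acid 30.739 mg; Tricine 3.386 g; MOPS 4.068 g; sodium molybdate dihydrate 12.331 mg; HEPES 5.922 g

Scale factor relative to 1 L: 0.687.
cobalt chloride hexahydrate: 6.01 µmol/L × 237.9 g/mol × 0.687 L ÷ 1000 = 0.982 mg
boric acid: 0.724 mmol/L × 61.8 mg/mmol × 0.687 L = 30.739 mg
Tricine: 27.5 mmol/L × 179.2 g/mol × 0.687 L ÷ 1000 = 3.386 g
MOPS: 28.3 mmol/L × 209.26 g/mol × 0.687 L ÷ 1000 = 4.068 g
sodium molybdate dihydrate: 74.2 µmol/L × 241.9 g/mol × 0.687 L ÷ 1000 = 12.331 mg
HEPES: 8.62 g/L × 0.687 L = 5.922 g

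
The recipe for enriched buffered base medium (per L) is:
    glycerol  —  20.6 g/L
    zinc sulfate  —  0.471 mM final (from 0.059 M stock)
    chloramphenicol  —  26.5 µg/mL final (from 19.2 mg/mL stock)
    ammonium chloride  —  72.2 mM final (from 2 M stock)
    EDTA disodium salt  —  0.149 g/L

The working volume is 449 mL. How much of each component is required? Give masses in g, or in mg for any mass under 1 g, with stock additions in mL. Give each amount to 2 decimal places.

Scale factor relative to 1 L: 0.449.
glycerol: 20.6 g/L × 0.449 L = 9.25 g
zinc sulfate: C1V1 = C2V2 → 0.471 mM × 449 mL ÷ 59 mM = 3.58 mL
chloramphenicol: dilute stock: 26.5 µg/mL × 449 mL ÷ 19200 µg/mL = 0.62 mL
ammonium chloride: dilute stock: 72.2 mM × 449 mL ÷ 2000 mM = 16.21 mL
EDTA disodium salt: 0.149 g/L × 0.449 L = 0.066901 g = 66.90 mg

glycerol 9.25 g; zinc sulfate 3.58 mL; chloramphenicol 0.62 mL; ammonium chloride 16.21 mL; EDTA disodium salt 66.90 mg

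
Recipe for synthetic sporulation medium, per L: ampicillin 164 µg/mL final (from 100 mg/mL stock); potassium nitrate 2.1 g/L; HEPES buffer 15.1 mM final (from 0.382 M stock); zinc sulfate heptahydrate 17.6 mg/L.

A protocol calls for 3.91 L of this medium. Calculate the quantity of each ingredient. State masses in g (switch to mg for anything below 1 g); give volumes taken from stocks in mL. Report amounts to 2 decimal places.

ampicillin 6.41 mL; potassium nitrate 8.21 g; HEPES buffer 154.56 mL; zinc sulfate heptahydrate 68.82 mg

Scale factor relative to 1 L: 3.91.
ampicillin: dilute stock: 164 µg/mL × 3910 mL ÷ 100000 µg/mL = 6.41 mL
potassium nitrate: 2.1 g/L × 3.91 L = 8.21 g
HEPES buffer: V = C2·V2/C1 = 15.1 mM × 3910 mL ÷ 382 mM = 154.56 mL
zinc sulfate heptahydrate: 17.6 mg/L × 3.91 L = 68.82 mg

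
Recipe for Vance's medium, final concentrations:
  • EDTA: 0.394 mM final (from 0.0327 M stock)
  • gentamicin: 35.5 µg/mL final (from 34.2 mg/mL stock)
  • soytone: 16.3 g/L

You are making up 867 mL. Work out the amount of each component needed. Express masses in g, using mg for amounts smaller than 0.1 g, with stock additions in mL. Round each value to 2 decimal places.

Scale factor relative to 1 L: 0.867.
EDTA: V = C2·V2/C1 = 0.394 mM × 867 mL ÷ 32.7 mM = 10.45 mL
gentamicin: dilute stock: 35.5 µg/mL × 867 mL ÷ 34200 µg/mL = 0.90 mL
soytone: 16.3 g/L × 0.867 L = 14.13 g

EDTA 10.45 mL; gentamicin 0.90 mL; soytone 14.13 g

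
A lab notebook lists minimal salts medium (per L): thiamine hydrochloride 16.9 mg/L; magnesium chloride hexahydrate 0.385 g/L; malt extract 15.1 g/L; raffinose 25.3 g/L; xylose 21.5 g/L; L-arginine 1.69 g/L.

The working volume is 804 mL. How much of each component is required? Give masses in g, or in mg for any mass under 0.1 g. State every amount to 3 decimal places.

Working volume: 804 mL = 0.804 L.
thiamine hydrochloride: 16.9 mg/L × 0.804 L = 13.588 mg
magnesium chloride hexahydrate: 0.385 g/L × 0.804 L = 0.310 g
malt extract: 15.1 g/L × 0.804 L = 12.140 g
raffinose: 25.3 g/L × 0.804 L = 20.341 g
xylose: 21.5 g/L × 0.804 L = 17.286 g
L-arginine: 1.69 g/L × 0.804 L = 1.359 g

thiamine hydrochloride 13.588 mg; magnesium chloride hexahydrate 0.310 g; malt extract 12.140 g; raffinose 20.341 g; xylose 17.286 g; L-arginine 1.359 g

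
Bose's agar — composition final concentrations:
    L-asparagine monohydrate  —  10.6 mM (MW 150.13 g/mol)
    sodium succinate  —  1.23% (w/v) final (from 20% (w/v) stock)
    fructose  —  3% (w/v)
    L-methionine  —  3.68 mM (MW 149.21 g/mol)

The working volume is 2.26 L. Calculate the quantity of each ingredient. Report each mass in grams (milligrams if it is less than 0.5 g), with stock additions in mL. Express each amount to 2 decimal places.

L-asparagine monohydrate 3.60 g; sodium succinate 138.99 mL; fructose 67.80 g; L-methionine 1.24 g

Scale factor relative to 1 L: 2.26.
L-asparagine monohydrate: 10.6 mmol/L × 150.13 g/mol × 2.26 L ÷ 1000 = 3.60 g
sodium succinate: C1V1 = C2V2 → 1.23% ÷ 20% × 2260 mL = 138.99 mL
fructose: 3% w/v = 30 g/L → 30 × 2.26 L = 67.80 g
L-methionine: 3.68 mmol/L × 149.21 g/mol × 2.26 L ÷ 1000 = 1.24 g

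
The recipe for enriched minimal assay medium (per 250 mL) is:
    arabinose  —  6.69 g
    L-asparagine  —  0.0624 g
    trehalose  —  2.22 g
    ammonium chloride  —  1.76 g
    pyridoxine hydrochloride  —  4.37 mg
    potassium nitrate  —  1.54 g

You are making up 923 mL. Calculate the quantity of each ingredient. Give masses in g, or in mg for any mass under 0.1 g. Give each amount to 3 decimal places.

Ratio of target to recipe volume: 923 / 250 = 3.692.
arabinose: 6.69 g × (923 mL / 250 mL) = 24.699 g
L-asparagine: 0.0624 g × (923 mL / 250 mL) = 0.230 g
trehalose: 2.22 g × (923 mL / 250 mL) = 8.196 g
ammonium chloride: 1.76 g × (923 mL / 250 mL) = 6.498 g
pyridoxine hydrochloride: 4.37 mg × (923 mL / 250 mL) = 16.134 mg
potassium nitrate: 1.54 g × (923 mL / 250 mL) = 5.686 g

arabinose 24.699 g; L-asparagine 0.230 g; trehalose 8.196 g; ammonium chloride 6.498 g; pyridoxine hydrochloride 16.134 mg; potassium nitrate 5.686 g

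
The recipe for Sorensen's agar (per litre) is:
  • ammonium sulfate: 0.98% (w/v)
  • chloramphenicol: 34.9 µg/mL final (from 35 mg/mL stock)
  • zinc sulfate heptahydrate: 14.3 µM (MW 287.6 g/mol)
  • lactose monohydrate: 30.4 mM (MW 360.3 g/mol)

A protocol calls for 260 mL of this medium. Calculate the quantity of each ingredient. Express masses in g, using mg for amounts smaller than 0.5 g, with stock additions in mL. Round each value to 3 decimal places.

Scale factor relative to 1 L: 0.26.
ammonium sulfate: 0.98% w/v = 9.8 g/L → 9.8 × 0.26 L = 2.548 g
chloramphenicol: C1V1 = C2V2 → 34.9 µg/mL × 260 mL ÷ 35000 µg/mL = 0.259 mL
zinc sulfate heptahydrate: 14.3 µmol/L × 287.6 g/mol × 0.26 L ÷ 1000 = 1.069 mg
lactose monohydrate: 30.4 mmol/L × 360.3 g/mol × 0.26 L ÷ 1000 = 2.848 g

ammonium sulfate 2.548 g; chloramphenicol 0.259 mL; zinc sulfate heptahydrate 1.069 mg; lactose monohydrate 2.848 g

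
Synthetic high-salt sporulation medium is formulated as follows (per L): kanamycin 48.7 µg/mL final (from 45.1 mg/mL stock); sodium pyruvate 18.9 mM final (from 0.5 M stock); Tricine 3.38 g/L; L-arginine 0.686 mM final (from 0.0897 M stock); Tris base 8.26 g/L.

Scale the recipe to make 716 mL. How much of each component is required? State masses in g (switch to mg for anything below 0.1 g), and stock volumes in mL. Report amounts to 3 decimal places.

kanamycin 0.773 mL; sodium pyruvate 27.065 mL; Tricine 2.420 g; L-arginine 5.476 mL; Tris base 5.914 g

Working volume: 716 mL = 0.716 L.
kanamycin: C1V1 = C2V2 → 48.7 µg/mL × 716 mL ÷ 45100 µg/mL = 0.773 mL
sodium pyruvate: dilute stock: 18.9 mM × 716 mL ÷ 500 mM = 27.065 mL
Tricine: 3.38 g/L × 0.716 L = 2.420 g
L-arginine: C1V1 = C2V2 → 0.686 mM × 716 mL ÷ 89.7 mM = 5.476 mL
Tris base: 8.26 g/L × 0.716 L = 5.914 g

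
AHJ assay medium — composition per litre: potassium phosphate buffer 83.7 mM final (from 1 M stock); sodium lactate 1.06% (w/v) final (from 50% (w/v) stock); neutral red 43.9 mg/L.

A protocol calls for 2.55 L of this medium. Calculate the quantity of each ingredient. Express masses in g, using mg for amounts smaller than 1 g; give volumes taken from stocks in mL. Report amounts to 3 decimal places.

potassium phosphate buffer 213.435 mL; sodium lactate 54.060 mL; neutral red 111.945 mg

Working volume: 2.55 L.
potassium phosphate buffer: dilute stock: 83.7 mM × 2550 mL ÷ 1000 mM = 213.435 mL
sodium lactate: V = C2·V2/C1 = 1.06% ÷ 50% × 2550 mL = 54.060 mL
neutral red: 43.9 mg/L × 2.55 L = 111.945 mg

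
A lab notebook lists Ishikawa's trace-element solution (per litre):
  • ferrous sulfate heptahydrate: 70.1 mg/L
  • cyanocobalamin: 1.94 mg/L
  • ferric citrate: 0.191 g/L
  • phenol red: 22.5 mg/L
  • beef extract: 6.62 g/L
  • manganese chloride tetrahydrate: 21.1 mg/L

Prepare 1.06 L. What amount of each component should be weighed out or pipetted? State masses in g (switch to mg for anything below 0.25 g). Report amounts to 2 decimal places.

Scale factor relative to 1 L: 1.06.
ferrous sulfate heptahydrate: 70.1 mg/L × 1.06 L = 74.31 mg
cyanocobalamin: 1.94 mg/L × 1.06 L = 2.06 mg
ferric citrate: 0.191 g/L × 1.06 L = 0.20246 g = 202.46 mg
phenol red: 22.5 mg/L × 1.06 L = 23.85 mg
beef extract: 6.62 g/L × 1.06 L = 7.02 g
manganese chloride tetrahydrate: 21.1 mg/L × 1.06 L = 22.37 mg

ferrous sulfate heptahydrate 74.31 mg; cyanocobalamin 2.06 mg; ferric citrate 202.46 mg; phenol red 23.85 mg; beef extract 7.02 g; manganese chloride tetrahydrate 22.37 mg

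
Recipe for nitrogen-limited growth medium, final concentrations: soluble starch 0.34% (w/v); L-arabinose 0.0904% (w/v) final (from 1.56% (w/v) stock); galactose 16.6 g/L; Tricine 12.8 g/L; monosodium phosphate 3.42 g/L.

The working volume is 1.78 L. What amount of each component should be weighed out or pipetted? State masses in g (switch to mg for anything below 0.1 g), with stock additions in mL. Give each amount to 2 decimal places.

Scale factor relative to 1 L: 1.78.
soluble starch: 0.34 g per 100 mL × 1780 mL ÷ 100 = 6.05 g
L-arabinose: V = C2·V2/C1 = 0.0904% ÷ 1.56% × 1780 mL = 103.15 mL
galactose: 16.6 g/L × 1.78 L = 29.55 g
Tricine: 12.8 g/L × 1.78 L = 22.78 g
monosodium phosphate: 3.42 g/L × 1.78 L = 6.09 g

soluble starch 6.05 g; L-arabinose 103.15 mL; galactose 29.55 g; Tricine 22.78 g; monosodium phosphate 6.09 g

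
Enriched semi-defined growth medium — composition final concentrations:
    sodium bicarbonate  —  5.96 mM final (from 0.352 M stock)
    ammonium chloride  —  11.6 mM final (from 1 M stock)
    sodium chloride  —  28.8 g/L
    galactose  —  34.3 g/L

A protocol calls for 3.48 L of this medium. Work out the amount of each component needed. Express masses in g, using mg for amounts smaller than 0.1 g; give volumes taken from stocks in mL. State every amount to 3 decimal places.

Scale factor relative to 1 L: 3.48.
sodium bicarbonate: dilute stock: 5.96 mM × 3480 mL ÷ 352 mM = 58.923 mL
ammonium chloride: C1V1 = C2V2 → 11.6 mM × 3480 mL ÷ 1000 mM = 40.368 mL
sodium chloride: 28.8 g/L × 3.48 L = 100.224 g
galactose: 34.3 g/L × 3.48 L = 119.364 g

sodium bicarbonate 58.923 mL; ammonium chloride 40.368 mL; sodium chloride 100.224 g; galactose 119.364 g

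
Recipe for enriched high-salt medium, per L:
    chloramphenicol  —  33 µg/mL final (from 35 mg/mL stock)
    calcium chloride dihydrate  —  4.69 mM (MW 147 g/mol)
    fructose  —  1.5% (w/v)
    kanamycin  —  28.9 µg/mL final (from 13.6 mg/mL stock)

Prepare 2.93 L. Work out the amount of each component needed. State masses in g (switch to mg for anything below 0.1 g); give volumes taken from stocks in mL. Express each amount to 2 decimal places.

chloramphenicol 2.76 mL; calcium chloride dihydrate 2.02 g; fructose 43.95 g; kanamycin 6.23 mL

Working volume: 2.93 L.
chloramphenicol: C1V1 = C2V2 → 33 µg/mL × 2930 mL ÷ 35000 µg/mL = 2.76 mL
calcium chloride dihydrate: 4.69 mmol/L × 147 g/mol × 2.93 L ÷ 1000 = 2.02 g
fructose: 1.5 g per 100 mL × 2930 mL ÷ 100 = 43.95 g
kanamycin: V = C2·V2/C1 = 28.9 µg/mL × 2930 mL ÷ 13600 µg/mL = 6.23 mL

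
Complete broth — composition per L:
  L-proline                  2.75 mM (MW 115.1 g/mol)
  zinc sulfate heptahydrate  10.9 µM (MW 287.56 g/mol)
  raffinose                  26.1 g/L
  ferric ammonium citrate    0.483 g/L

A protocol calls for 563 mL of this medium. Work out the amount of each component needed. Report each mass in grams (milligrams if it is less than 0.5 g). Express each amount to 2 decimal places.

Scale factor relative to 1 L: 0.563.
L-proline: 2.75 mmol/L × 115.1 mg/mmol × 0.563 L = 178.20 mg
zinc sulfate heptahydrate: 10.9 µmol/L × 287.56 g/mol × 0.563 L ÷ 1000 = 1.76 mg
raffinose: 26.1 g/L × 0.563 L = 14.69 g
ferric ammonium citrate: 0.483 g/L × 0.563 L = 0.271929 g = 271.93 mg

L-proline 178.20 mg; zinc sulfate heptahydrate 1.76 mg; raffinose 14.69 g; ferric ammonium citrate 271.93 mg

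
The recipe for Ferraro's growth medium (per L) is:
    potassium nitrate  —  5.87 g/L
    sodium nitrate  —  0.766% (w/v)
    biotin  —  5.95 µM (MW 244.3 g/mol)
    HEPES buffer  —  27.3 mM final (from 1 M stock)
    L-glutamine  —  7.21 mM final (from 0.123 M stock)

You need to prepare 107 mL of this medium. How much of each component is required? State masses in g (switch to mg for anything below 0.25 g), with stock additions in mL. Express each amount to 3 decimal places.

Working volume: 107 mL = 0.107 L.
potassium nitrate: 5.87 g/L × 0.107 L = 0.628 g
sodium nitrate: 0.766 g per 100 mL × 107 mL ÷ 100 = 0.820 g
biotin: 5.95 µmol/L × 244.3 g/mol × 0.107 L ÷ 1000 = 0.156 mg
HEPES buffer: C1V1 = C2V2 → 27.3 mM × 107 mL ÷ 1000 mM = 2.921 mL
L-glutamine: C1V1 = C2V2 → 7.21 mM × 107 mL ÷ 123 mM = 6.272 mL

potassium nitrate 0.628 g; sodium nitrate 0.820 g; biotin 0.156 mg; HEPES buffer 2.921 mL; L-glutamine 6.272 mL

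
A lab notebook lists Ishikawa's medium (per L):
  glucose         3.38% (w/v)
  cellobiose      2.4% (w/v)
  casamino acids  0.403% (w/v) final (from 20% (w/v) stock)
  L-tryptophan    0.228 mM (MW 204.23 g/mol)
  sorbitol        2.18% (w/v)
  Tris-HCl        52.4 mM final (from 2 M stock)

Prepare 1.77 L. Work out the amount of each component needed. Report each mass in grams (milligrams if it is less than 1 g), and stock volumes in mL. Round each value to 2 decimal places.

Working volume: 1.77 L.
glucose: 3.38 g per 100 mL × 1770 mL ÷ 100 = 59.83 g
cellobiose: 2.4 g per 100 mL × 1770 mL ÷ 100 = 42.48 g
casamino acids: C1V1 = C2V2 → 0.403% ÷ 20% × 1770 mL = 35.67 mL
L-tryptophan: 0.228 mmol/L × 204.23 mg/mmol × 1.77 L = 82.42 mg
sorbitol: 2.18% w/v = 21.8 g/L → 21.8 × 1.77 L = 38.59 g
Tris-HCl: C1V1 = C2V2 → 52.4 mM × 1770 mL ÷ 2000 mM = 46.37 mL

glucose 59.83 g; cellobiose 42.48 g; casamino acids 35.67 mL; L-tryptophan 82.42 mg; sorbitol 38.59 g; Tris-HCl 46.37 mL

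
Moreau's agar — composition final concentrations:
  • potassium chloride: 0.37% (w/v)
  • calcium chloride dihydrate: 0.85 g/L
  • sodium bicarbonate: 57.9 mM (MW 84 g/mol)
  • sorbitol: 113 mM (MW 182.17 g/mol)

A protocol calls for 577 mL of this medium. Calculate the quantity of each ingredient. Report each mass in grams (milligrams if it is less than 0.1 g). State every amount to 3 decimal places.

Target volume = 577 mL = 0.577 L.
potassium chloride: 0.37% w/v = 3.7 g/L → 3.7 × 0.577 L = 2.135 g
calcium chloride dihydrate: 0.85 g/L × 0.577 L = 0.490 g
sodium bicarbonate: 57.9 mmol/L × 84 g/mol × 0.577 L ÷ 1000 = 2.806 g
sorbitol: 113 mmol/L × 182.17 g/mol × 0.577 L ÷ 1000 = 11.878 g

potassium chloride 2.135 g; calcium chloride dihydrate 0.490 g; sodium bicarbonate 2.806 g; sorbitol 11.878 g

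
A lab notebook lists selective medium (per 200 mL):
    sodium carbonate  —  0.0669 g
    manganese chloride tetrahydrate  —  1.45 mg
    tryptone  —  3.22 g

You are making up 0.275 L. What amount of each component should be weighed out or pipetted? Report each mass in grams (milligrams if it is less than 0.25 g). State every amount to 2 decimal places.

sodium carbonate 91.99 mg; manganese chloride tetrahydrate 1.99 mg; tryptone 4.43 g

Scale factor = 275 mL / 200 mL = 1.375.
sodium carbonate: 0.0669 g × (275 mL / 200 mL) = 0.0919875 g = 91.99 mg
manganese chloride tetrahydrate: 1.45 mg × (275 mL / 200 mL) = 1.99 mg
tryptone: 3.22 g × (275 mL / 200 mL) = 4.43 g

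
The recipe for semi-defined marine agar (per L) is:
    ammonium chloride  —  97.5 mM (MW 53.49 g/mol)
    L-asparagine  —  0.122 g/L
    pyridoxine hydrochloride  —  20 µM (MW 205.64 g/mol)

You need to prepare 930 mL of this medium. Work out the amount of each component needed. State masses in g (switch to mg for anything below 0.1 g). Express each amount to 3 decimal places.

Scale factor relative to 1 L: 0.93.
ammonium chloride: 97.5 mmol/L × 53.49 g/mol × 0.93 L ÷ 1000 = 4.850 g
L-asparagine: 0.122 g/L × 0.93 L = 0.113 g
pyridoxine hydrochloride: 20 µmol/L × 205.64 g/mol × 0.93 L ÷ 1000 = 3.825 mg

ammonium chloride 4.850 g; L-asparagine 0.113 g; pyridoxine hydrochloride 3.825 mg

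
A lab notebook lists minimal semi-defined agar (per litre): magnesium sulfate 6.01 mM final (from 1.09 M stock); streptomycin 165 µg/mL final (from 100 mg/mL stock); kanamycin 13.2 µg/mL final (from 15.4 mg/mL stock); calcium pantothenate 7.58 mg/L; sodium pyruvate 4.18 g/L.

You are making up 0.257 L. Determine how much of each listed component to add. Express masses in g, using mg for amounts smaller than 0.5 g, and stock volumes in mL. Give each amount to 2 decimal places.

Working volume: 0.257 L.
magnesium sulfate: C1V1 = C2V2 → 6.01 mM × 257 mL ÷ 1090 mM = 1.42 mL
streptomycin: C1V1 = C2V2 → 165 µg/mL × 257 mL ÷ 100000 µg/mL = 0.42 mL
kanamycin: V = C2·V2/C1 = 13.2 µg/mL × 257 mL ÷ 15400 µg/mL = 0.22 mL
calcium pantothenate: 7.58 mg/L × 0.257 L = 1.95 mg
sodium pyruvate: 4.18 g/L × 0.257 L = 1.07 g

magnesium sulfate 1.42 mL; streptomycin 0.42 mL; kanamycin 0.22 mL; calcium pantothenate 1.95 mg; sodium pyruvate 1.07 g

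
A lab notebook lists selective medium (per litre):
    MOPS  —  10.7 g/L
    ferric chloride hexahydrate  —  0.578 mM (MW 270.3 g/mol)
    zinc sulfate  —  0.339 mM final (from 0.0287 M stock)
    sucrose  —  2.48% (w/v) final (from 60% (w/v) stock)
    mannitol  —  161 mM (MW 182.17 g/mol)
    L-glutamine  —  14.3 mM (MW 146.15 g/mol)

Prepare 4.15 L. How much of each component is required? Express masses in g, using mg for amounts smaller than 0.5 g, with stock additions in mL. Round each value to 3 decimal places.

MOPS 44.405 g; ferric chloride hexahydrate 0.648 g; zinc sulfate 49.019 mL; sucrose 171.533 mL; mannitol 121.717 g; L-glutamine 8.673 g

Working volume: 4.15 L.
MOPS: 10.7 g/L × 4.15 L = 44.405 g
ferric chloride hexahydrate: 0.578 mmol/L × 270.3 g/mol × 4.15 L ÷ 1000 = 0.648 g
zinc sulfate: C1V1 = C2V2 → 0.339 mM × 4150 mL ÷ 28.7 mM = 49.019 mL
sucrose: V = C2·V2/C1 = 2.48% ÷ 60% × 4150 mL = 171.533 mL
mannitol: 161 mmol/L × 182.17 g/mol × 4.15 L ÷ 1000 = 121.717 g
L-glutamine: 14.3 mmol/L × 146.15 g/mol × 4.15 L ÷ 1000 = 8.673 g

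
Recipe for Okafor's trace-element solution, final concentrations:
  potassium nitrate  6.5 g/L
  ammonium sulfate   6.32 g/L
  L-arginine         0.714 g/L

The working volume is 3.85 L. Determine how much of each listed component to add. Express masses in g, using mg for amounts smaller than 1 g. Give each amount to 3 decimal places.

Working volume: 3.85 L.
potassium nitrate: 6.5 g/L × 3.85 L = 25.025 g
ammonium sulfate: 6.32 g/L × 3.85 L = 24.332 g
L-arginine: 0.714 g/L × 3.85 L = 2.749 g

potassium nitrate 25.025 g; ammonium sulfate 24.332 g; L-arginine 2.749 g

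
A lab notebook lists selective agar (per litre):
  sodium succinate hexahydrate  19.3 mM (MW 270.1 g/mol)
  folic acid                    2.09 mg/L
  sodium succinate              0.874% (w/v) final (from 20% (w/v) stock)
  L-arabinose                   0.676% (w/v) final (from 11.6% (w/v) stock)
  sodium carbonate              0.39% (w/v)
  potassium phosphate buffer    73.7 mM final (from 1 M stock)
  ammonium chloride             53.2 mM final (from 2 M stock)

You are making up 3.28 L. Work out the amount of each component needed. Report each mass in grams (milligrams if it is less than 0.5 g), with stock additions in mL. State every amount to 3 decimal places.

sodium succinate hexahydrate 17.098 g; folic acid 6.855 mg; sodium succinate 143.336 mL; L-arabinose 191.145 mL; sodium carbonate 12.792 g; potassium phosphate buffer 241.736 mL; ammonium chloride 87.248 mL

Scale factor relative to 1 L: 3.28.
sodium succinate hexahydrate: 19.3 mmol/L × 270.1 g/mol × 3.28 L ÷ 1000 = 17.098 g
folic acid: 2.09 mg/L × 3.28 L = 6.855 mg
sodium succinate: V = C2·V2/C1 = 0.874% ÷ 20% × 3280 mL = 143.336 mL
L-arabinose: dilute stock: 0.676% ÷ 11.6% × 3280 mL = 191.145 mL
sodium carbonate: 0.39% w/v = 3.9 g/L → 3.9 × 3.28 L = 12.792 g
potassium phosphate buffer: V = C2·V2/C1 = 73.7 mM × 3280 mL ÷ 1000 mM = 241.736 mL
ammonium chloride: dilute stock: 53.2 mM × 3280 mL ÷ 2000 mM = 87.248 mL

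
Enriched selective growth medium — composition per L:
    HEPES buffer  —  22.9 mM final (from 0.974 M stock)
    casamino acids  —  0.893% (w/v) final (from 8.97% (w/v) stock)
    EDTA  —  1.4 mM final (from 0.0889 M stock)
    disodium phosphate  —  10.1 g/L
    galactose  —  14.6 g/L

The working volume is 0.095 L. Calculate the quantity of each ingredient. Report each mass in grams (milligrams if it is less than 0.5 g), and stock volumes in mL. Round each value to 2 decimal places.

Scale factor relative to 1 L: 0.095.
HEPES buffer: C1V1 = C2V2 → 22.9 mM × 95 mL ÷ 974 mM = 2.23 mL
casamino acids: C1V1 = C2V2 → 0.893% ÷ 8.97% × 95 mL = 9.46 mL
EDTA: V = C2·V2/C1 = 1.4 mM × 95 mL ÷ 88.9 mM = 1.50 mL
disodium phosphate: 10.1 g/L × 0.095 L = 0.96 g
galactose: 14.6 g/L × 0.095 L = 1.39 g

HEPES buffer 2.23 mL; casamino acids 9.46 mL; EDTA 1.50 mL; disodium phosphate 0.96 g; galactose 1.39 g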